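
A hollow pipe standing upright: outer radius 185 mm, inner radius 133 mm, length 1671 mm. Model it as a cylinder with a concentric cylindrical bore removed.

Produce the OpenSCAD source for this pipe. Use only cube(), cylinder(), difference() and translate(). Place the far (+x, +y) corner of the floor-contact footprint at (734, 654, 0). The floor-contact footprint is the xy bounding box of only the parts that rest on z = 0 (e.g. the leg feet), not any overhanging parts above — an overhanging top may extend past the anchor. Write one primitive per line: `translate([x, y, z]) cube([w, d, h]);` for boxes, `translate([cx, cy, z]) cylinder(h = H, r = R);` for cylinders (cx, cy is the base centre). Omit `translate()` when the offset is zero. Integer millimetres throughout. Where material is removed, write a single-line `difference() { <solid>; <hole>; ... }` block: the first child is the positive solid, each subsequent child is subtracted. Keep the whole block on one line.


difference() { translate([549, 469, 0]) cylinder(h = 1671, r = 185); translate([549, 469, 0]) cylinder(h = 1671, r = 133); }


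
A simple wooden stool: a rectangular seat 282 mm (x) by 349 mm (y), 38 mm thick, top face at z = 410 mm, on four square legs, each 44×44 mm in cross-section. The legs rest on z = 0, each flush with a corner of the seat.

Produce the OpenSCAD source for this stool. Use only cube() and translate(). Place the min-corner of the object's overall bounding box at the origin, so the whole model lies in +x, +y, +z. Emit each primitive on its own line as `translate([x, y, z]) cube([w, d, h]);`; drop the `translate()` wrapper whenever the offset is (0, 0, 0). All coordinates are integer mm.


translate([0, 0, 372]) cube([282, 349, 38]);
cube([44, 44, 372]);
translate([238, 0, 0]) cube([44, 44, 372]);
translate([0, 305, 0]) cube([44, 44, 372]);
translate([238, 305, 0]) cube([44, 44, 372]);


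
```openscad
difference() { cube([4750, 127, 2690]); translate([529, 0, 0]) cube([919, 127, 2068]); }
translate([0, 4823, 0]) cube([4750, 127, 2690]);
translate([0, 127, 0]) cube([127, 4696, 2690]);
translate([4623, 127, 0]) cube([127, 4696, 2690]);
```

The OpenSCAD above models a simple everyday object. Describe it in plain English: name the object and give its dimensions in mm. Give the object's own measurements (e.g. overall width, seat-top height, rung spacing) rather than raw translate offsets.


A single room: four walls, each 2690 mm tall and 127 mm thick, enclosing an outside footprint 4750×4950 mm (x × y), no floor or roof. The front and back walls (−y and +y sides) run the full x-width; the side walls fit between their inner faces. A door opening 919 mm wide and 2068 mm tall is cut through the front wall from the floor up, its −x edge 529 mm from the wall's −x end.


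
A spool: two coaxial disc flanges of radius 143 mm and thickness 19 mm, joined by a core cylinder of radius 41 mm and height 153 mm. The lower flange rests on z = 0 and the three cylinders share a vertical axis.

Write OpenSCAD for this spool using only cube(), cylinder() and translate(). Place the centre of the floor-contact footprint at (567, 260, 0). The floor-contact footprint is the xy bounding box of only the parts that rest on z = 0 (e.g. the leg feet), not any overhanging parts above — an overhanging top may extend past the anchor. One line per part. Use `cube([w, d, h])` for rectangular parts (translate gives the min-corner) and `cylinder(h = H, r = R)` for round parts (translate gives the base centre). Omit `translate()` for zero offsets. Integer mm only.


translate([567, 260, 0]) cylinder(h = 19, r = 143);
translate([567, 260, 19]) cylinder(h = 153, r = 41);
translate([567, 260, 172]) cylinder(h = 19, r = 143);


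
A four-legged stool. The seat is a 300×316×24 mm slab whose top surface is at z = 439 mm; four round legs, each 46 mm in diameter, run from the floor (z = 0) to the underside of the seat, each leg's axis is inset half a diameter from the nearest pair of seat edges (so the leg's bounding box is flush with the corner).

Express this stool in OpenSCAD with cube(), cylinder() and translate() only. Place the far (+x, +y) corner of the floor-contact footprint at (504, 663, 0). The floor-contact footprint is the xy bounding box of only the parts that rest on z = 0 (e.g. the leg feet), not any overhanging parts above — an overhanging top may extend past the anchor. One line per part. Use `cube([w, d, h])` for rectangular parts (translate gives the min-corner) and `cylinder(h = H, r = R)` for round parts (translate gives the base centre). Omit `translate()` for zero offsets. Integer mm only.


// leg_h = 439 - 24 = 415
translate([204, 347, 415]) cube([300, 316, 24]);
translate([227, 370, 0]) cylinder(h = 415, r = 23);
translate([481, 370, 0]) cylinder(h = 415, r = 23);
translate([227, 640, 0]) cylinder(h = 415, r = 23);
translate([481, 640, 0]) cylinder(h = 415, r = 23);


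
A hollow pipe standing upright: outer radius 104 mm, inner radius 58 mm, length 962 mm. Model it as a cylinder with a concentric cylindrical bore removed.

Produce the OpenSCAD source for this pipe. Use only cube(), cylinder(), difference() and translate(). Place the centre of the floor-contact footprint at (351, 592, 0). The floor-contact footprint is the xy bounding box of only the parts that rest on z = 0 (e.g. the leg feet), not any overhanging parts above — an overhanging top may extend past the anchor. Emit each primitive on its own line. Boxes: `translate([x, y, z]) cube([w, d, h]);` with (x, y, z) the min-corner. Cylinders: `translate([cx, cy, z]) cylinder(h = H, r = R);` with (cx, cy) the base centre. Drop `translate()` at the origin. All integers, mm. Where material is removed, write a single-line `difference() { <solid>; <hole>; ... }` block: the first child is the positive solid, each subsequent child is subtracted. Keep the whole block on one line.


difference() { translate([351, 592, 0]) cylinder(h = 962, r = 104); translate([351, 592, 0]) cylinder(h = 962, r = 58); }


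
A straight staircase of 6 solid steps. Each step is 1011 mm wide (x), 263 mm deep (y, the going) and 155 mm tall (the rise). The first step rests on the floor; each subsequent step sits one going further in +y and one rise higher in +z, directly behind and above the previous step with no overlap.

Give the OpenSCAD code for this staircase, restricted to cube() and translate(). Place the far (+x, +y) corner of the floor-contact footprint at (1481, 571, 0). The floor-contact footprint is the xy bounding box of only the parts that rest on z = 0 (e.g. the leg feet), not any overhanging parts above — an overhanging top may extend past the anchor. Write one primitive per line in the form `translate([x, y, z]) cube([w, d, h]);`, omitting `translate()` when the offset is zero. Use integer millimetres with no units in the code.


translate([470, 308, 0]) cube([1011, 263, 155]);
translate([470, 571, 155]) cube([1011, 263, 155]);
translate([470, 834, 310]) cube([1011, 263, 155]);
translate([470, 1097, 465]) cube([1011, 263, 155]);
translate([470, 1360, 620]) cube([1011, 263, 155]);
translate([470, 1623, 775]) cube([1011, 263, 155]);


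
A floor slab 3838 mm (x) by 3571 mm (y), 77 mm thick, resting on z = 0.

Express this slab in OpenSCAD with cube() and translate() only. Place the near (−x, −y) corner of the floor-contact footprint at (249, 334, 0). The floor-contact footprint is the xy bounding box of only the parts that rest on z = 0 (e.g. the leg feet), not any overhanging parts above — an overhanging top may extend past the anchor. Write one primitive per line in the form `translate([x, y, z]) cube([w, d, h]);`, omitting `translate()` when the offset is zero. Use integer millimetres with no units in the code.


translate([249, 334, 0]) cube([3838, 3571, 77]);


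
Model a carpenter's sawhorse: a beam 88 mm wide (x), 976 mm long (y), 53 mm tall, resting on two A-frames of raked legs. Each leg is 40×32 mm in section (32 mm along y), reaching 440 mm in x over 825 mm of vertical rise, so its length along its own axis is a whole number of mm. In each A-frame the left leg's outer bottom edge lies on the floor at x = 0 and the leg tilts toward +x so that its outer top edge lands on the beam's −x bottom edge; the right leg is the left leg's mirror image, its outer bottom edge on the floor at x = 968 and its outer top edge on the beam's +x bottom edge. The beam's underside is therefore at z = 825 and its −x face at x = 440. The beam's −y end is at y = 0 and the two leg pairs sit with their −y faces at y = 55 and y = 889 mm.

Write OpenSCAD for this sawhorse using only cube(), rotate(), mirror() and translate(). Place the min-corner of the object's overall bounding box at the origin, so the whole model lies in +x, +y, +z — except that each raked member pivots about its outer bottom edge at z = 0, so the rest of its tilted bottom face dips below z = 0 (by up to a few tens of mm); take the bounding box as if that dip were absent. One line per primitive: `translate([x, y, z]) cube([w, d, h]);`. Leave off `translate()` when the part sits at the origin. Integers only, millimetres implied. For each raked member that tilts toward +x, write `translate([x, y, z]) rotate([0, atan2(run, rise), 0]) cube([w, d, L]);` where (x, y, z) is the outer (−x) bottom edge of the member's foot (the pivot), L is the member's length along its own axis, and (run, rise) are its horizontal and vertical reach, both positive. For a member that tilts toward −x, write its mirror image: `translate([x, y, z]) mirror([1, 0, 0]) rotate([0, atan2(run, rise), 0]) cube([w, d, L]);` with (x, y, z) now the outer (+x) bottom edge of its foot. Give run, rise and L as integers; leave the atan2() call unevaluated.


translate([440, 0, 825]) cube([88, 976, 53]);
translate([0, 55, 0]) rotate([0, atan2(440, 825), 0]) cube([40, 32, 935]);
translate([968, 55, 0]) mirror([1, 0, 0]) rotate([0, atan2(440, 825), 0]) cube([40, 32, 935]);
translate([0, 889, 0]) rotate([0, atan2(440, 825), 0]) cube([40, 32, 935]);
translate([968, 889, 0]) mirror([1, 0, 0]) rotate([0, atan2(440, 825), 0]) cube([40, 32, 935]);


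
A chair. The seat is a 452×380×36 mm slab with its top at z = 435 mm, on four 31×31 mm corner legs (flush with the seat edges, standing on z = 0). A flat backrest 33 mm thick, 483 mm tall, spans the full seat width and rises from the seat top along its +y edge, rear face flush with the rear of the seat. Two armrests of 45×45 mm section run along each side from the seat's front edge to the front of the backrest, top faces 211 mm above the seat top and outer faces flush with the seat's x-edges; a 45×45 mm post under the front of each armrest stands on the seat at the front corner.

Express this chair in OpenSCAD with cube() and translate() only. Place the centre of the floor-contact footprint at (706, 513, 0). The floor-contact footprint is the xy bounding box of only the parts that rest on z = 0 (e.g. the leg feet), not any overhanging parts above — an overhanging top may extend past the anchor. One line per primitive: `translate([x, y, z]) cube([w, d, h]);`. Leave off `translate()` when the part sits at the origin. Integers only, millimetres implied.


translate([480, 323, 399]) cube([452, 380, 36]);
translate([480, 323, 0]) cube([31, 31, 399]);
translate([901, 323, 0]) cube([31, 31, 399]);
translate([480, 672, 0]) cube([31, 31, 399]);
translate([901, 672, 0]) cube([31, 31, 399]);
translate([480, 670, 435]) cube([452, 33, 483]);
translate([480, 323, 601]) cube([45, 347, 45]);
translate([887, 323, 601]) cube([45, 347, 45]);
translate([480, 323, 435]) cube([45, 45, 166]);
translate([887, 323, 435]) cube([45, 45, 166]);


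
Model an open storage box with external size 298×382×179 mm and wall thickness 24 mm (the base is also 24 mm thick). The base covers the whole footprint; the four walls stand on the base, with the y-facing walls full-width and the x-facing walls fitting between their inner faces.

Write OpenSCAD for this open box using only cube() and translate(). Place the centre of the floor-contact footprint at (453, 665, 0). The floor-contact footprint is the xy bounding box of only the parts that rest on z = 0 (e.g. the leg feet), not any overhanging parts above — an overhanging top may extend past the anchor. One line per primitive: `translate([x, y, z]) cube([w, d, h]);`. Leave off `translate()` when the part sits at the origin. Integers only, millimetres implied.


translate([304, 474, 0]) cube([298, 382, 24]);
translate([304, 474, 24]) cube([298, 24, 155]);
translate([304, 832, 24]) cube([298, 24, 155]);
translate([304, 498, 24]) cube([24, 334, 155]);
translate([578, 498, 24]) cube([24, 334, 155]);


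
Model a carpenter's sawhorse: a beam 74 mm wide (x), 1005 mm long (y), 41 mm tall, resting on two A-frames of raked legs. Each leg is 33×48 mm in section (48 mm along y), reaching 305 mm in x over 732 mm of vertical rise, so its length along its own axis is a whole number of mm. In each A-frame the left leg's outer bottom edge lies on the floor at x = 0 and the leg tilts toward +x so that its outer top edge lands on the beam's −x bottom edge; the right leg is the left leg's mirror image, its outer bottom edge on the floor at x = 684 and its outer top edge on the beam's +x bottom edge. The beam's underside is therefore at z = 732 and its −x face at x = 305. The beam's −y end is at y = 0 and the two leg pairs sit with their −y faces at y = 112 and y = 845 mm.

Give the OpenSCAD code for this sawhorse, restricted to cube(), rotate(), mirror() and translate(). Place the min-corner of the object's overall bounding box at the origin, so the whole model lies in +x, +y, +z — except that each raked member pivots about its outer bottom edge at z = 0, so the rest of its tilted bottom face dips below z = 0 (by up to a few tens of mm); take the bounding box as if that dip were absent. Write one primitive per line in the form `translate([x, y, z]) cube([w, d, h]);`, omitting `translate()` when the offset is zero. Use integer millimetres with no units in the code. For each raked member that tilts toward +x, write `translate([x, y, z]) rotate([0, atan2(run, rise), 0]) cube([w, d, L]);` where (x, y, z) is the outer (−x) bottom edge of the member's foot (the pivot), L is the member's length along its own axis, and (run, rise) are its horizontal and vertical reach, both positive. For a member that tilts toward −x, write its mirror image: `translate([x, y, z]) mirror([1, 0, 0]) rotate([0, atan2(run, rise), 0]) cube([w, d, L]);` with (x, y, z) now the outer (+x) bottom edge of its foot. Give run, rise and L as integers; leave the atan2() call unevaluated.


translate([305, 0, 732]) cube([74, 1005, 41]);
translate([0, 112, 0]) rotate([0, atan2(305, 732), 0]) cube([33, 48, 793]);
translate([684, 112, 0]) mirror([1, 0, 0]) rotate([0, atan2(305, 732), 0]) cube([33, 48, 793]);
translate([0, 845, 0]) rotate([0, atan2(305, 732), 0]) cube([33, 48, 793]);
translate([684, 845, 0]) mirror([1, 0, 0]) rotate([0, atan2(305, 732), 0]) cube([33, 48, 793]);


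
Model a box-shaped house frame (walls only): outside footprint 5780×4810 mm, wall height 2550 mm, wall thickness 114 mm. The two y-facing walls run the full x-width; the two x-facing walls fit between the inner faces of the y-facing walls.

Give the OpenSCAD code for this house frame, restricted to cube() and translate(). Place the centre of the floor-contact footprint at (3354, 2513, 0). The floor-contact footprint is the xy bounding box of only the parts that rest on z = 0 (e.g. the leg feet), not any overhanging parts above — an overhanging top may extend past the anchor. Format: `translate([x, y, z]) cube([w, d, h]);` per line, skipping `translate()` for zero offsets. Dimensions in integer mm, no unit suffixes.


translate([464, 108, 0]) cube([5780, 114, 2550]);
translate([464, 4804, 0]) cube([5780, 114, 2550]);
translate([464, 222, 0]) cube([114, 4582, 2550]);
translate([6130, 222, 0]) cube([114, 4582, 2550]);


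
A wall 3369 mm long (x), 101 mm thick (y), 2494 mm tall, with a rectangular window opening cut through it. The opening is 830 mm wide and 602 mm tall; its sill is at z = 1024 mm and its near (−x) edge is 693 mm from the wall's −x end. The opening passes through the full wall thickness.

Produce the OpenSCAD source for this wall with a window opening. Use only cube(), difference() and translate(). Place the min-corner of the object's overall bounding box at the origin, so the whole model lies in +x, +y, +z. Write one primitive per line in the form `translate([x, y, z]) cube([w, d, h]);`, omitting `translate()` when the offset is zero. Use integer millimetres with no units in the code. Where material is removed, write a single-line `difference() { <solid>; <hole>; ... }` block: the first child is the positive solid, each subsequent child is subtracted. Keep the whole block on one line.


difference() { cube([3369, 101, 2494]); translate([693, 0, 1024]) cube([830, 101, 602]); }


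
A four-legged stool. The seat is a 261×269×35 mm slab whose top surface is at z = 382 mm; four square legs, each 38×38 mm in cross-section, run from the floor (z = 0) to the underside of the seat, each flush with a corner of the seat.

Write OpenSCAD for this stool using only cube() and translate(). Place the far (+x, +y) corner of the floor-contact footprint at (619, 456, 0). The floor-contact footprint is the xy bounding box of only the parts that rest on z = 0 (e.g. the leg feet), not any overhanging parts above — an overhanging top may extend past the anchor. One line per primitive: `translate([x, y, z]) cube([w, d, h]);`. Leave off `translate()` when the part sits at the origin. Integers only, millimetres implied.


translate([358, 187, 347]) cube([261, 269, 35]);
translate([358, 187, 0]) cube([38, 38, 347]);
translate([581, 187, 0]) cube([38, 38, 347]);
translate([358, 418, 0]) cube([38, 38, 347]);
translate([581, 418, 0]) cube([38, 38, 347]);


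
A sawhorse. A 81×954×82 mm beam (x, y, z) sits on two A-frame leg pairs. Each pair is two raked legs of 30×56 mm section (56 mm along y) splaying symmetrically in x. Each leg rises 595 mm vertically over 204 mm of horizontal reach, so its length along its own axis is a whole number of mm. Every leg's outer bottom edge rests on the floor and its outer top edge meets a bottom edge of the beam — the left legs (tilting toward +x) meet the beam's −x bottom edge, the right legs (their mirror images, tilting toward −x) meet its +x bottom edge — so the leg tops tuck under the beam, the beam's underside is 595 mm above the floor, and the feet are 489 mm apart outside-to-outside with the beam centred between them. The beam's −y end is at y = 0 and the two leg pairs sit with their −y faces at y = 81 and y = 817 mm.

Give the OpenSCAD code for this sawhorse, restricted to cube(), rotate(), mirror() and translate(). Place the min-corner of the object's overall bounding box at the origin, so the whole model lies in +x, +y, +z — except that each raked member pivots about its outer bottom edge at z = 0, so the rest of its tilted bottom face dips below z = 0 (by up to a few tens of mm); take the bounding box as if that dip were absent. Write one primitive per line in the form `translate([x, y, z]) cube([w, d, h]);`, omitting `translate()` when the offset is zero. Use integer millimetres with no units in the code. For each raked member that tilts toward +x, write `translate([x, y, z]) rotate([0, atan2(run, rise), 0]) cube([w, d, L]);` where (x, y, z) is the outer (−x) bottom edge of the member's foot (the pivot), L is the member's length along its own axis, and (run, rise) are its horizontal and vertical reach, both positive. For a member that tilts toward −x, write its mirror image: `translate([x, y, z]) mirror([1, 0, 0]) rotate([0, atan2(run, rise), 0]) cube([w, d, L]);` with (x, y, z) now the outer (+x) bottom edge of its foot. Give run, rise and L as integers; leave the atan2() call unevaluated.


translate([204, 0, 595]) cube([81, 954, 82]);
translate([0, 81, 0]) rotate([0, atan2(204, 595), 0]) cube([30, 56, 629]);
translate([489, 81, 0]) mirror([1, 0, 0]) rotate([0, atan2(204, 595), 0]) cube([30, 56, 629]);
translate([0, 817, 0]) rotate([0, atan2(204, 595), 0]) cube([30, 56, 629]);
translate([489, 817, 0]) mirror([1, 0, 0]) rotate([0, atan2(204, 595), 0]) cube([30, 56, 629]);


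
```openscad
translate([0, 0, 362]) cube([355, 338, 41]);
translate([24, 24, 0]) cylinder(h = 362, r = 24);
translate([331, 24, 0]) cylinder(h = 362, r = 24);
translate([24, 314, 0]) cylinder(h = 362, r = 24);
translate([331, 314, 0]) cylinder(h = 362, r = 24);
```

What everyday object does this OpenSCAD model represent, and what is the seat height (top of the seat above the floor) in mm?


A stool. The seat height is 403 mm.

A 355×338×41 slab at z = 362 on four corner cylinders — a stool. The seat top is 362 + 41 = 403 mm.


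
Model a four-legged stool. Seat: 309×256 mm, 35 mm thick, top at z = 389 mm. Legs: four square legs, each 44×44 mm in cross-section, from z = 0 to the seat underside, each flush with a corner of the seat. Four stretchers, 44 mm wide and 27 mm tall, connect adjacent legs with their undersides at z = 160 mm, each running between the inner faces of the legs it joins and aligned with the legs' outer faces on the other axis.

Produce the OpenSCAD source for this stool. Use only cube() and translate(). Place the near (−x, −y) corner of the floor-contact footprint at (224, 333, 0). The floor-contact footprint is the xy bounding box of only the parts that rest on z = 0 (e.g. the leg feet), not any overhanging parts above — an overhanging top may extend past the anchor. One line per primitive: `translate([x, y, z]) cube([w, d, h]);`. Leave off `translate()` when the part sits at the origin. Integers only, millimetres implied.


translate([224, 333, 354]) cube([309, 256, 35]);
translate([224, 333, 0]) cube([44, 44, 354]);
translate([489, 333, 0]) cube([44, 44, 354]);
translate([224, 545, 0]) cube([44, 44, 354]);
translate([489, 545, 0]) cube([44, 44, 354]);
translate([268, 333, 160]) cube([221, 44, 27]);
translate([268, 545, 160]) cube([221, 44, 27]);
translate([224, 377, 160]) cube([44, 168, 27]);
translate([489, 377, 160]) cube([44, 168, 27]);


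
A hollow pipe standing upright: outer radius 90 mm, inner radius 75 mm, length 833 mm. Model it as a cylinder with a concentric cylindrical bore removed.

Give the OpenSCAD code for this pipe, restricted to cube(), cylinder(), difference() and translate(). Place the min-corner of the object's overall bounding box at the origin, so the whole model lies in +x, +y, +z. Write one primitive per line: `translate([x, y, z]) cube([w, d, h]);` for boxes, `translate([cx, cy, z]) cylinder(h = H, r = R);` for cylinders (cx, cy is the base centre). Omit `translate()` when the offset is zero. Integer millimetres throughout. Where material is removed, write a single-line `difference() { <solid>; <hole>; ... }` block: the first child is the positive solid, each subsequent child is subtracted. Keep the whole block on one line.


difference() { translate([90, 90, 0]) cylinder(h = 833, r = 90); translate([90, 90, 0]) cylinder(h = 833, r = 75); }


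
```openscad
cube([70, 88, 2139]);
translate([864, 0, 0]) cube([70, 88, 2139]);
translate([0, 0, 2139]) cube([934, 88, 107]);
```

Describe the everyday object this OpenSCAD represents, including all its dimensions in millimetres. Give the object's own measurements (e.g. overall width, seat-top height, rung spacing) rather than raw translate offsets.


A door frame. The clear opening is 794 mm wide and 2139 mm high. Two 70 mm wide jambs, 88 mm deep, stand either side of the opening from the floor to the top of the opening. A 107 mm thick head sits across the top of both jambs, spanning the full outside width of the frame.


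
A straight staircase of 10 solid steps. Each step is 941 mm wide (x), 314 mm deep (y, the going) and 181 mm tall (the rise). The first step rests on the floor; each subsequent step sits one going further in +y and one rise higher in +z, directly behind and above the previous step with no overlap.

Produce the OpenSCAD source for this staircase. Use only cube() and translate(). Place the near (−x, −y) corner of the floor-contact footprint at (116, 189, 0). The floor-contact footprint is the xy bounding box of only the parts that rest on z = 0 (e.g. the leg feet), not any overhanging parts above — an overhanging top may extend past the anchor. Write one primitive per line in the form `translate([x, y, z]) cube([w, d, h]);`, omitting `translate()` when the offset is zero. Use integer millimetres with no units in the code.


translate([116, 189, 0]) cube([941, 314, 181]);
translate([116, 503, 181]) cube([941, 314, 181]);
translate([116, 817, 362]) cube([941, 314, 181]);
translate([116, 1131, 543]) cube([941, 314, 181]);
translate([116, 1445, 724]) cube([941, 314, 181]);
translate([116, 1759, 905]) cube([941, 314, 181]);
translate([116, 2073, 1086]) cube([941, 314, 181]);
translate([116, 2387, 1267]) cube([941, 314, 181]);
translate([116, 2701, 1448]) cube([941, 314, 181]);
translate([116, 3015, 1629]) cube([941, 314, 181]);


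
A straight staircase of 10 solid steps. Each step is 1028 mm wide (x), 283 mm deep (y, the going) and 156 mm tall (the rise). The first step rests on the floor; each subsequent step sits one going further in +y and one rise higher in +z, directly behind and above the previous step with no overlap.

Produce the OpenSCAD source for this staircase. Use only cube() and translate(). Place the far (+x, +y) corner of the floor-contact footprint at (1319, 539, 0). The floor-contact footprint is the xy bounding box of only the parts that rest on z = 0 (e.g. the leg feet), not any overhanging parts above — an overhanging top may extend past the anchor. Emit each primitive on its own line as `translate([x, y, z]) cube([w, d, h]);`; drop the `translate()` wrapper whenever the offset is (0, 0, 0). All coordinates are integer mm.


translate([291, 256, 0]) cube([1028, 283, 156]);
translate([291, 539, 156]) cube([1028, 283, 156]);
translate([291, 822, 312]) cube([1028, 283, 156]);
translate([291, 1105, 468]) cube([1028, 283, 156]);
translate([291, 1388, 624]) cube([1028, 283, 156]);
translate([291, 1671, 780]) cube([1028, 283, 156]);
translate([291, 1954, 936]) cube([1028, 283, 156]);
translate([291, 2237, 1092]) cube([1028, 283, 156]);
translate([291, 2520, 1248]) cube([1028, 283, 156]);
translate([291, 2803, 1404]) cube([1028, 283, 156]);


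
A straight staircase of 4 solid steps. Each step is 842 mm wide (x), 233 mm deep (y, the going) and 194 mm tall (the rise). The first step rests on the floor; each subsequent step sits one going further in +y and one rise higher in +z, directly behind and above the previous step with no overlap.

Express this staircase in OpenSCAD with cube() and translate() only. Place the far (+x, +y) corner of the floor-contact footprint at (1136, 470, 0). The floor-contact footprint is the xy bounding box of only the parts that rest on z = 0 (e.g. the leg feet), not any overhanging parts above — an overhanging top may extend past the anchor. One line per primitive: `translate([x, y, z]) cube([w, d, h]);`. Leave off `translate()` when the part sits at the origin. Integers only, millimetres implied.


translate([294, 237, 0]) cube([842, 233, 194]);
translate([294, 470, 194]) cube([842, 233, 194]);
translate([294, 703, 388]) cube([842, 233, 194]);
translate([294, 936, 582]) cube([842, 233, 194]);


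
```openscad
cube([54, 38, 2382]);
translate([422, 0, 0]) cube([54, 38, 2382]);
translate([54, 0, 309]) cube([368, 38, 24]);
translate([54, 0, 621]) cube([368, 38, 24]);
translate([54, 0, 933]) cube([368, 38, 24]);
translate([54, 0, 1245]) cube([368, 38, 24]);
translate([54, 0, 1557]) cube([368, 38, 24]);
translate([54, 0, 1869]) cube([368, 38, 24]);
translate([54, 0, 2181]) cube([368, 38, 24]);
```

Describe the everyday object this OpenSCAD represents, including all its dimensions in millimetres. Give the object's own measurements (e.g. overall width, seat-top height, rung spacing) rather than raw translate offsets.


A straight ladder. Two 54×38 mm vertical rails, 2382 mm tall, stand 476 mm apart (outside-to-outside) with their front faces coplanar on the −y side. 7 rungs, each 38 mm deep and 24 mm tall, span between the inner faces of the rails, front faces flush with the rails. The lowest rung's underside is at z = 309 mm and rungs are spaced 312 mm apart (underside to underside).


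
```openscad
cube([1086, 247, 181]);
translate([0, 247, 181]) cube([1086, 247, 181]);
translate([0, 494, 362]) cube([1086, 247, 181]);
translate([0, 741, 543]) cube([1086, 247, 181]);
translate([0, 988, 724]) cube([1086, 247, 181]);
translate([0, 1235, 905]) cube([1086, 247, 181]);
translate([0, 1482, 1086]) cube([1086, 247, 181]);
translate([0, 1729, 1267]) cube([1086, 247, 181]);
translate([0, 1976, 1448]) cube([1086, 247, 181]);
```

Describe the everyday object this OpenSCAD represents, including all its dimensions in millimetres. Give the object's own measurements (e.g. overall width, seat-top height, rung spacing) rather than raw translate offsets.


A straight staircase of 9 solid steps. Each step is 1086 mm wide (x), 247 mm deep (y, the going) and 181 mm tall (the rise). The first step rests on the floor; each subsequent step sits one going further in +y and one rise higher in +z, directly behind and above the previous step with no overlap.


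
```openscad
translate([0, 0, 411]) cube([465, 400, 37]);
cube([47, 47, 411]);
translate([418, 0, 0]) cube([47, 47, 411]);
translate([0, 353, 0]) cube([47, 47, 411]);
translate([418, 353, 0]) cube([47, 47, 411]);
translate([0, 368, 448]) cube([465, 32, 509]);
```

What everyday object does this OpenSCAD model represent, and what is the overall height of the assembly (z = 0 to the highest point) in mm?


A chair. The overall height is 957 mm.

A slab on four corner posts with a tall panel at the back — a chair. The seat slab sits at z = 411 with thickness 37, and the 509 mm backrest starts at the seat top, so the overall height is 411 + 37 + 509 = 957 mm.


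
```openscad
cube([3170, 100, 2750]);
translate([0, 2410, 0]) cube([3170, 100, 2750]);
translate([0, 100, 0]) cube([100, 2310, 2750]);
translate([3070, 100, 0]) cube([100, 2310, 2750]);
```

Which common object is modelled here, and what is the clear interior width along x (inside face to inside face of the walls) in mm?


A house (or room) frame. The interior width is 2970 mm.

Four 2750 mm walls enclosing a rectangle with no floor or roof — a room or house frame. Outside width is 3170 mm and wall thickness is 100 mm, so the interior width is 3170 − 2 × 100 = 2970 mm.


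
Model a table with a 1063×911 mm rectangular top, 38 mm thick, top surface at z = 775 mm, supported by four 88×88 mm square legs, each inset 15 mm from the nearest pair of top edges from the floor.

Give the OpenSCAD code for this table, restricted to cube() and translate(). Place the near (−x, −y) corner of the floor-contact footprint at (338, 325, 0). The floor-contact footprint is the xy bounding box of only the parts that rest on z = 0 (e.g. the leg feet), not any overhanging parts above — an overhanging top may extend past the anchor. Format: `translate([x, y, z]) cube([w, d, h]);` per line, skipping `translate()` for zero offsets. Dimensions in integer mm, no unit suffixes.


translate([323, 310, 737]) cube([1063, 911, 38]);
translate([338, 325, 0]) cube([88, 88, 737]);
translate([1283, 325, 0]) cube([88, 88, 737]);
translate([338, 1118, 0]) cube([88, 88, 737]);
translate([1283, 1118, 0]) cube([88, 88, 737]);


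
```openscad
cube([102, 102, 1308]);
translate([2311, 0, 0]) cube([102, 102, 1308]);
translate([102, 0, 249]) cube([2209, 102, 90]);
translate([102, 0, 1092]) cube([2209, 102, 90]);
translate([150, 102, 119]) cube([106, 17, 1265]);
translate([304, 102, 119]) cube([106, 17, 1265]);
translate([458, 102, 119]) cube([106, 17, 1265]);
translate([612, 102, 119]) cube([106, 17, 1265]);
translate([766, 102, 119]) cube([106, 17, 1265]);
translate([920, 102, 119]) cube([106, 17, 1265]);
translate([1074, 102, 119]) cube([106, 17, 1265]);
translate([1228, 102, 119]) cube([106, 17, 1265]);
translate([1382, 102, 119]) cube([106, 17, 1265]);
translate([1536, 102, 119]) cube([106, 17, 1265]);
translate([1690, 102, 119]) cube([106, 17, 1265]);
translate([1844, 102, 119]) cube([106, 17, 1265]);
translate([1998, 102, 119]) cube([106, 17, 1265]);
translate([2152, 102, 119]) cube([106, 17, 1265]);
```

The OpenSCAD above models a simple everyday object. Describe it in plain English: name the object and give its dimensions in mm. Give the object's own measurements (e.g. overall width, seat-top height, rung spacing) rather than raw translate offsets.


A fence section. Two 102×102 mm posts, 1308 mm tall, stand on the floor with a clear span of 2209 mm between their inner faces. Two horizontal rails of 102×90 mm section span the gap between the posts with their undersides at z = 249 mm and z = 1092 mm, flush with the posts' −y face. 14 pickets, each 106 mm wide, 17 mm thick and 1265 mm tall, are fixed to the +y face of the rails with their bottoms at z = 119 mm, spaced across the span with a 48 mm gap after the −x post and between neighbouring pickets, with 53 mm left before the +x post.


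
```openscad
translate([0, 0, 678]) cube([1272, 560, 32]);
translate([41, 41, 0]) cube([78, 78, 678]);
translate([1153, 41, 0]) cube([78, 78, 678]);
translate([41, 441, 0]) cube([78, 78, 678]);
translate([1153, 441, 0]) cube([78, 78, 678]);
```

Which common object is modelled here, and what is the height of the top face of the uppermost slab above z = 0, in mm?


A table. The table height is 710 mm.

A 1272×560×32 slab sits at z = 678 on four 78 mm square posts — a table. The top surface is at 678 + 32 = 710 mm.


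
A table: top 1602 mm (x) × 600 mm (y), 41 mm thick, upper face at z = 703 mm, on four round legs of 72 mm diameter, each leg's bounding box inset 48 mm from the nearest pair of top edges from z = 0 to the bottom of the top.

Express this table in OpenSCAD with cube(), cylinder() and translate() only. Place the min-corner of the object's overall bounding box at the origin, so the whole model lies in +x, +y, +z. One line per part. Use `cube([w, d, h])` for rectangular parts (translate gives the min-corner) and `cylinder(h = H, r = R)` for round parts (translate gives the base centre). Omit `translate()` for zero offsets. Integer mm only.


translate([0, 0, 662]) cube([1602, 600, 41]);
translate([84, 84, 0]) cylinder(h = 662, r = 36);
translate([1518, 84, 0]) cylinder(h = 662, r = 36);
translate([84, 516, 0]) cylinder(h = 662, r = 36);
translate([1518, 516, 0]) cylinder(h = 662, r = 36);


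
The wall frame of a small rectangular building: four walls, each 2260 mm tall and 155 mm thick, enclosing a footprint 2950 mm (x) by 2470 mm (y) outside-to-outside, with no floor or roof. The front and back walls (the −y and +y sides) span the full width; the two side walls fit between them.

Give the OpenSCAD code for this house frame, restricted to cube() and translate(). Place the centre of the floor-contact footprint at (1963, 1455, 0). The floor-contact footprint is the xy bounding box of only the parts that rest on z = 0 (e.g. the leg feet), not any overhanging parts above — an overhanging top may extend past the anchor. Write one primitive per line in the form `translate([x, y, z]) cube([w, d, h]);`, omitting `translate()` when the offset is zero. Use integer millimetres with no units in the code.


translate([488, 220, 0]) cube([2950, 155, 2260]);
translate([488, 2535, 0]) cube([2950, 155, 2260]);
translate([488, 375, 0]) cube([155, 2160, 2260]);
translate([3283, 375, 0]) cube([155, 2160, 2260]);


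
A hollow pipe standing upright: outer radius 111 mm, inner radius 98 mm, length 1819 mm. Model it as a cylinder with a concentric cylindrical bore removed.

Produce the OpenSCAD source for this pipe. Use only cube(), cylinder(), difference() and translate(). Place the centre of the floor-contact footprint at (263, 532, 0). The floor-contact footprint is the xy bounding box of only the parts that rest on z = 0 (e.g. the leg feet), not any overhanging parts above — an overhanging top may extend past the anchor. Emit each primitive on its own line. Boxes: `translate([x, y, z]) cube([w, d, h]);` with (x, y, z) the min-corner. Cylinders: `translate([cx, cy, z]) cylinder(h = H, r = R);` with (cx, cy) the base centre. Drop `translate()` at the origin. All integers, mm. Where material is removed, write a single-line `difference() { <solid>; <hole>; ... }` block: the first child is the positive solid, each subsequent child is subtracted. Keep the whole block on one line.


difference() { translate([263, 532, 0]) cylinder(h = 1819, r = 111); translate([263, 532, 0]) cylinder(h = 1819, r = 98); }


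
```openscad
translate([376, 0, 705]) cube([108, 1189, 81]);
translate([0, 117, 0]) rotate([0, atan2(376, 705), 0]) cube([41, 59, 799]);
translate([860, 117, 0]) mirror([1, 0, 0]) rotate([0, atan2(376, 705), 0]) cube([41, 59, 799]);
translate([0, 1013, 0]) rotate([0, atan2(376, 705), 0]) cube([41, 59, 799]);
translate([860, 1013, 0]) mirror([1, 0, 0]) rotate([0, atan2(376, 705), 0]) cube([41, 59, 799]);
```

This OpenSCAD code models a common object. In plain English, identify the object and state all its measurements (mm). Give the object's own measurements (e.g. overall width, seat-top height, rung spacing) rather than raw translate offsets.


A sawhorse. A 108×1189×81 mm beam (x, y, z) sits on two A-frame leg pairs. Each pair is two raked legs of 41×59 mm section (59 mm along y) splaying symmetrically in x. Each leg rises 705 mm vertically over 376 mm of horizontal reach and is 799 mm long along its own axis. Every leg's outer bottom edge rests on the floor and its outer top edge meets a bottom edge of the beam — the left legs (tilting toward +x) meet the beam's −x bottom edge, the right legs (their mirror images, tilting toward −x) meet its +x bottom edge — so the leg tops tuck under the beam, the beam's underside is 705 mm above the floor, and the feet are 860 mm apart outside-to-outside with the beam centred between them. The two leg pairs are set in 117 mm from either end of the beam.


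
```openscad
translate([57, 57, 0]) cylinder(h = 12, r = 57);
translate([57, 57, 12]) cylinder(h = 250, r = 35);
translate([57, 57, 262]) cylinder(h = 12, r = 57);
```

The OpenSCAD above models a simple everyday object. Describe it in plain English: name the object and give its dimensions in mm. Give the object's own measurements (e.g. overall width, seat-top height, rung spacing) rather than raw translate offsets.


A spool: two coaxial disc flanges of radius 57 mm and thickness 12 mm, joined by a core cylinder of radius 35 mm and height 250 mm. The lower flange rests on z = 0 and the three cylinders share a vertical axis.


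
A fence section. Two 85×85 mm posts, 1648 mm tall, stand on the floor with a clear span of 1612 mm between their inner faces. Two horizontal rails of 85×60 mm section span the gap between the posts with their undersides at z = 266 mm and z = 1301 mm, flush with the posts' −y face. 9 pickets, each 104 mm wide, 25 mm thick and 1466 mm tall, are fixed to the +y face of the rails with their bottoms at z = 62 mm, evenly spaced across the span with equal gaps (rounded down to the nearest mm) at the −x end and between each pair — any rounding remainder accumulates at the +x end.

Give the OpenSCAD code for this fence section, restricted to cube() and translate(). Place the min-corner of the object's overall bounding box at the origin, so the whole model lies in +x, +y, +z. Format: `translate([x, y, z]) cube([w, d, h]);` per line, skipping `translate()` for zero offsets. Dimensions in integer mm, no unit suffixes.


cube([85, 85, 1648]);
translate([1697, 0, 0]) cube([85, 85, 1648]);
translate([85, 0, 266]) cube([1612, 85, 60]);
translate([85, 0, 1301]) cube([1612, 85, 60]);
translate([152, 85, 62]) cube([104, 25, 1466]);
translate([323, 85, 62]) cube([104, 25, 1466]);
translate([494, 85, 62]) cube([104, 25, 1466]);
translate([665, 85, 62]) cube([104, 25, 1466]);
translate([836, 85, 62]) cube([104, 25, 1466]);
translate([1007, 85, 62]) cube([104, 25, 1466]);
translate([1178, 85, 62]) cube([104, 25, 1466]);
translate([1349, 85, 62]) cube([104, 25, 1466]);
translate([1520, 85, 62]) cube([104, 25, 1466]);
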